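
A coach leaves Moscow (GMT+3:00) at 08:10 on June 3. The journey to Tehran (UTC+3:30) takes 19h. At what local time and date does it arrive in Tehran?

Convert departure to UTC: 08:10 − 3:00 = 05:10 UTC on Jun 3.
Add 19 hours travel time → 00:10 UTC (Jun 4).
Tehran is UTC+3:30, so local arrival = 00:10 + 3:30 = 03:40 on Jun 4.

03:40 on June 4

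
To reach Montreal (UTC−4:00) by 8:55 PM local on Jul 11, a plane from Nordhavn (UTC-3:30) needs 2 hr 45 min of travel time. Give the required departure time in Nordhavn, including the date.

6:40 PM on Jul 11

Target arrival in UTC: 8:55 PM + 4:00 = 12:55 AM on Jul 12.
Subtract 2 hours and 45 minutes → departure 10:10 PM UTC on Jul 11.
Nordhavn is UTC−3:30: 10:10 PM − 3:30 = 6:40 PM on Jul 11.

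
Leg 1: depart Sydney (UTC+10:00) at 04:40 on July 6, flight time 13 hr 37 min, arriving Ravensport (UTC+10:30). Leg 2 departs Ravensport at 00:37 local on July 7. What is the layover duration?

Convert departure to UTC: 04:40 − 10:00 = 18:40 UTC on Jul 5.
Add 13 hours 37 minutes flight time → 08:17 UTC (Jul 6).
Ravensport is UTC+10:30, so local arrival = 08:17 + 10:30 = 18:47 on Jul 6.
Layover = 00:37 − 18:47 (+1 day) = 5 hours 50 minutes.

5 hours 50 minutes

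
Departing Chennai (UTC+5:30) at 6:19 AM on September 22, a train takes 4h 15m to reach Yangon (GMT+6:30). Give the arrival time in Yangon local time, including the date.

Convert departure to UTC: 6:19 AM − 5:30 = 12:49 AM UTC on Sep 22.
Add 4 hours and 15 minutes travel time → 5:04 AM UTC.
Yangon is UTC+6:30, so local arrival = 5:04 AM + 6:30 = 11:34 AM on Sep 22.

11:34 AM on Sep 22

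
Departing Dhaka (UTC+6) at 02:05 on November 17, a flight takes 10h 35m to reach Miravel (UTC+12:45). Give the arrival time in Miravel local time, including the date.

Miravel is 6:45 ahead of Dhaka.
After 10 hours and 35 minutes it is 12:40 in Dhaka.
Shift by the zone difference: 12:40 + 6:45 = 19:25 on Nov 17 in Miravel.

19:25 on November 17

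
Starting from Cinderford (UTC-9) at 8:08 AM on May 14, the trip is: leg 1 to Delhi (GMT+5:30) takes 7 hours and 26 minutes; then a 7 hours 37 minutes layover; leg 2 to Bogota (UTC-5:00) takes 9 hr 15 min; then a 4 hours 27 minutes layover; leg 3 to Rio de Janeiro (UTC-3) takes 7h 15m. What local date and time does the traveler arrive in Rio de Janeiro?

2:08 AM on May 16

Convert departure to UTC: 8:08 AM + 9:00 = 5:08 PM UTC on May 14.
Add 7 hours and 26 minutes leg 1 → 12:34 AM UTC (May 15).
Add 7 hours and 37 minutes layover in Delhi → 8:11 AM UTC.
Add 9 hours 15 minutes leg 2 → 5:26 PM UTC.
Add 4 hours and 27 minutes layover in Bogota → 9:53 PM UTC.
Add 7 hours 15 minutes leg 3 → 5:08 AM UTC (May 16).
Rio de Janeiro is UTC−3:00, so local arrival = 5:08 AM − 3:00 = 2:08 AM on May 16.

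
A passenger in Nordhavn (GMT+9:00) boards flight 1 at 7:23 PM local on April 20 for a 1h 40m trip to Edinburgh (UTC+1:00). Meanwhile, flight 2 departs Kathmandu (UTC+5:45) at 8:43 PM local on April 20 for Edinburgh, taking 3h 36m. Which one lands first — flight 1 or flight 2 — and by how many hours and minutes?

the first, by 6 hours 31 minutes

Flight 1 in UTC: 7:23 PM − 9:00 = 10:23 AM on Apr 20.
+1 hour and 40 minutes → arrive 12:03 PM UTC on Apr 20.
Flight 2 in UTC: 8:43 PM − 5:45 = 2:58 PM on Apr 20.
+3 hours 36 minutes → arrive 6:34 PM UTC on Apr 20.
Flight 1 lands earlier by 6 hours 31 minutes.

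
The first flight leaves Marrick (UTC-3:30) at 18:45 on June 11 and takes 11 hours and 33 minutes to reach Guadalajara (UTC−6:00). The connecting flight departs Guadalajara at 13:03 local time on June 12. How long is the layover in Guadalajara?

9 hours 15 minutes

Convert departure to UTC: 18:45 + 3:30 = 22:15 UTC on Jun 11.
Add 11 hours and 33 minutes flight time → 09:48 UTC (Jun 12).
Guadalajara is UTC−6:00, so local arrival = 09:48 − 6:00 = 03:48 on Jun 12.
Layover = 13:03 − 03:48 = 9 hours 15 minutes.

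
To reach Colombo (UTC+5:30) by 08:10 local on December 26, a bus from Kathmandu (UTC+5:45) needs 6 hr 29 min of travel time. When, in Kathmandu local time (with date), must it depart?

01:56 on December 26

Target arrival in UTC: 08:10 − 5:30 = 02:40 on Dec 26.
Subtract 6 hours 29 minutes → departure 20:11 UTC on Dec 25.
Kathmandu is UTC+5:45: 20:11 + 5:45 = 01:56 on Dec 26.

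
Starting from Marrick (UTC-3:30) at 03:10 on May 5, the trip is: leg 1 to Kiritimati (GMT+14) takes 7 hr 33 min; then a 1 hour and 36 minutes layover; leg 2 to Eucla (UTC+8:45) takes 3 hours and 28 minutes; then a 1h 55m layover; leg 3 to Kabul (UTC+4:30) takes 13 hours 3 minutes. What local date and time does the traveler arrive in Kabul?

14:45 on May 6

Convert departure to UTC: 03:10 + 3:30 = 06:40 UTC on May 5.
Add 7 hours and 33 minutes leg 1 → 14:13 UTC.
Add 1 hour and 36 minutes layover in Kiritimati → 15:49 UTC.
Add 3 hours 28 minutes leg 2 → 19:17 UTC.
Add 1 hour 55 minutes layover in Eucla → 21:12 UTC.
Add 13 hours and 3 minutes leg 3 → 10:15 UTC (May 6).
Kabul is UTC+4:30, so local arrival = 10:15 + 4:30 = 14:45 on May 6.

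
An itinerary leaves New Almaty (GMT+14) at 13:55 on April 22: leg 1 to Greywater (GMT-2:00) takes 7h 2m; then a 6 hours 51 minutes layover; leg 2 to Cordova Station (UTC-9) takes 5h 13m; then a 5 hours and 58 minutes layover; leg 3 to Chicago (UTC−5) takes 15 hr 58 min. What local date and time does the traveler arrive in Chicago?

Convert departure to UTC: 13:55 − 14:00 = 23:55 UTC on Apr 21.
Add 7 hours and 2 minutes leg 1 → 06:57 UTC (Apr 22).
Add 6 hours 51 minutes layover in Greywater → 13:48 UTC.
Add 5 hours 13 minutes leg 2 → 19:01 UTC.
Add 5 hours 58 minutes layover in Cordova Station → 00:59 UTC (Apr 23).
Add 15 hours 58 minutes leg 3 → 16:57 UTC.
Chicago is UTC−5:00, so local arrival = 16:57 − 5:00 = 11:57 on Apr 23.

11:57 on April 23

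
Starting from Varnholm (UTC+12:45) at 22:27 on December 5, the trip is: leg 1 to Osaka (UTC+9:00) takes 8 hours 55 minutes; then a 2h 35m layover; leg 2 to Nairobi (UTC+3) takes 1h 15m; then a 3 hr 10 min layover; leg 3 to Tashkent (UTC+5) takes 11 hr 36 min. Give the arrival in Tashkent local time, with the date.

Convert departure to UTC: 22:27 − 12:45 = 09:42 UTC on Dec 5.
Add 8 hours 55 minutes leg 1 → 18:37 UTC.
Add 2 hours 35 minutes layover in Osaka → 21:12 UTC.
Add 1 hour and 15 minutes leg 2 → 22:27 UTC.
Add 3 hours and 10 minutes layover in Nairobi → 01:37 UTC (Dec 6).
Add 11 hours and 36 minutes leg 3 → 13:13 UTC.
Tashkent is UTC+5:00, so local arrival = 13:13 + 5:00 = 18:13 on Dec 6.

18:13 on December 6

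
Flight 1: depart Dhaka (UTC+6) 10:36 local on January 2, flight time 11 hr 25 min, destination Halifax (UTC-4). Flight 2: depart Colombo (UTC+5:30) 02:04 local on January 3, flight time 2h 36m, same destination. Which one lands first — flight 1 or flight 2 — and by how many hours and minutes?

the first, by 7 hours 9 minutes

Flight 1 in UTC: 10:36 − 6:00 = 04:36 on Jan 2.
+11 hours and 25 minutes → arrive 16:01 UTC on Jan 2.
Flight 2 in UTC: 02:04 − 5:30 = 20:34 on Jan 2.
+2 hours 36 minutes → arrive 23:10 UTC on Jan 2.
Flight 1 lands earlier by 7 hours 9 minutes.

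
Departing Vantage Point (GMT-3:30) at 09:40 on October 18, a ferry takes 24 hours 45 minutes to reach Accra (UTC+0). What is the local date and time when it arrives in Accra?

Convert departure to UTC: 09:40 + 3:30 = 13:10 UTC on Oct 18.
Add 24 hours 45 minutes travel time → 13:55 UTC (Oct 19).
Accra is UTC+0, so local arrival is the same: 13:55 on Oct 19.

13:55 on October 19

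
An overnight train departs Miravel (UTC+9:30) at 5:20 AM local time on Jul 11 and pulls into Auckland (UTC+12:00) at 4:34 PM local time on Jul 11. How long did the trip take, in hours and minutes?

8 hours 44 minutes

Departure in UTC: 5:20 AM − 9:30 = 7:50 PM on Jul 10.
Arrival in UTC: 4:34 PM − 12:00 = 4:34 AM on Jul 11.
Elapsed = 4:34 AM − 7:50 PM (+1 day) = 8 hours 44 minutes.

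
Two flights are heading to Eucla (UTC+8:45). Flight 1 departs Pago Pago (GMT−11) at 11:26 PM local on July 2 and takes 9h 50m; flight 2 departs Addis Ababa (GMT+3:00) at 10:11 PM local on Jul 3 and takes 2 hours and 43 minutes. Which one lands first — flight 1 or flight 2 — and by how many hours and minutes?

the first, by 1 hour 38 minutes

Flight 1 in UTC: 11:26 PM + 11:00 = 10:26 AM on Jul 3.
+9 hours and 50 minutes → arrive 8:16 PM UTC on Jul 3.
Flight 2 in UTC: 10:11 PM − 3:00 = 7:11 PM on Jul 3.
+2 hours and 43 minutes → arrive 9:54 PM UTC on Jul 3.
Flight 1 lands earlier by 1 hour 38 minutes.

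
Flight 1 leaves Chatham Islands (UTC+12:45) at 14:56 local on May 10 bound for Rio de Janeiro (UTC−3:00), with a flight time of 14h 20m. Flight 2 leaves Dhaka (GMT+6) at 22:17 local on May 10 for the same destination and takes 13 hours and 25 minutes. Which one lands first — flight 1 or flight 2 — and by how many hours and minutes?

Flight 1 in UTC: 14:56 − 12:45 = 02:11 on May 10.
+14 hours and 20 minutes → arrive 16:31 UTC on May 10.
Flight 2 in UTC: 22:17 − 6:00 = 16:17 on May 10.
+13 hours 25 minutes → arrive 05:42 UTC on May 11.
Flight 1 lands earlier by 13 hours 11 minutes.

the first, by 13 hours 11 minutes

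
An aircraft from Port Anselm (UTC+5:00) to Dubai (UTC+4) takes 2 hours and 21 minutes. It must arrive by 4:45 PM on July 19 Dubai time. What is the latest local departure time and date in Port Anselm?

3:24 PM on July 19

Target arrival in UTC: 4:45 PM − 4:00 = 12:45 PM on Jul 19.
Subtract 2 hours 21 minutes → departure 10:24 AM UTC on Jul 19.
Port Anselm is UTC+5:00: 10:24 AM + 5:00 = 3:24 PM on Jul 19.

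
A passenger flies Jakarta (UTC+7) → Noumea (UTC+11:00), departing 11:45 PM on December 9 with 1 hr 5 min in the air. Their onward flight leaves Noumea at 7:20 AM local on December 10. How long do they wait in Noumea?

2 hours 30 minutes

Convert departure to UTC: 11:45 PM − 7:00 = 4:45 PM UTC on Dec 9.
Add 1 hour and 5 minutes flight time → 5:50 PM UTC.
Noumea is UTC+11:00, so local arrival = 5:50 PM + 11:00 = 4:50 AM on Dec 10.
Layover = 7:20 AM − 4:50 AM = 2 hours 30 minutes.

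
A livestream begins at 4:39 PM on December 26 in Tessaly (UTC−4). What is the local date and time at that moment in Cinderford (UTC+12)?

In UTC: 4:39 PM + 4:00 = 8:39 PM on Dec 26.
Cinderford is UTC+12:00: 8:39 PM + 12:00 = 8:39 AM on Dec 27.

8:39 AM on December 27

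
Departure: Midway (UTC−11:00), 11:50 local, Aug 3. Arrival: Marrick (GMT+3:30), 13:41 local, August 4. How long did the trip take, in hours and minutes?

Marrick is 14:30 ahead of Midway.
Clock-face elapsed time (ignoring zones) is 25 hours 51 minutes.
Actual elapsed = 25 hours 51 minutes − 14:30 = 11 hours 21 minutes.

11 hours 21 minutes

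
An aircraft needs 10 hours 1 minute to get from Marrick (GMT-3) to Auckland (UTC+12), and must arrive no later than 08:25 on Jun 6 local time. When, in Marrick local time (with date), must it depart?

07:24 on June 5

Target arrival in UTC: 08:25 − 12:00 = 20:25 on Jun 5.
Subtract 10 hours and 1 minute → departure 10:24 UTC on Jun 5.
Marrick is UTC−3:00: 10:24 − 3:00 = 07:24 on Jun 5.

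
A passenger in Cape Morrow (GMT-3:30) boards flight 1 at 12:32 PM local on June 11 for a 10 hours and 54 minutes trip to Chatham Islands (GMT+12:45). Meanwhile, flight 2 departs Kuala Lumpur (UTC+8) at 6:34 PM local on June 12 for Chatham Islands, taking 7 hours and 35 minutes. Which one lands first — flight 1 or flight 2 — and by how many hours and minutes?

Flight 1 in UTC: 12:32 PM + 3:30 = 4:02 PM on Jun 11.
+10 hours and 54 minutes → arrive 2:56 AM UTC on Jun 12.
Flight 2 in UTC: 6:34 PM − 8:00 = 10:34 AM on Jun 12.
+7 hours and 35 minutes → arrive 6:09 PM UTC on Jun 12.
Flight 1 lands earlier by 15 hours 13 minutes.

the first, by 15 hours 13 minutes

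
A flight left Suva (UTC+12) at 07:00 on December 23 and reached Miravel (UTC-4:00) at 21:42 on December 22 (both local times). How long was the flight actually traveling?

6 hours 42 minutes

Departure in UTC: 07:00 − 12:00 = 19:00 on Dec 22.
Arrival in UTC: 21:42 + 4:00 = 01:42 on Dec 23.
Elapsed = 01:42 − 19:00 (+1 day) = 6 hours 42 minutes.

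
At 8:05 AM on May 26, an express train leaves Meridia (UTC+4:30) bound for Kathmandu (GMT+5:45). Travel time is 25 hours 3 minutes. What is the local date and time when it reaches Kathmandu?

Kathmandu is 1:15 ahead of Meridia.
After 25 hours 3 minutes it is 9:08 AM (May 27) in Meridia.
Shift by the zone difference: 9:08 AM + 1:15 = 10:23 AM on May 27 in Kathmandu.

10:23 AM on May 27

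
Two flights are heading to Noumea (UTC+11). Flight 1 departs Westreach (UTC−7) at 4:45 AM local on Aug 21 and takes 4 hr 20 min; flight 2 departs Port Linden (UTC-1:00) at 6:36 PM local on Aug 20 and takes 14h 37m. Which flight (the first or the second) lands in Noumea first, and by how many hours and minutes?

the second, by 5 hours 52 minutes

Flight 1 in UTC: 4:45 AM + 7:00 = 11:45 AM on Aug 21.
+4 hours 20 minutes → arrive 4:05 PM UTC on Aug 21.
Flight 2 in UTC: 6:36 PM + 1:00 = 7:36 PM on Aug 20.
+14 hours 37 minutes → arrive 10:13 AM UTC on Aug 21.
Flight 2 lands earlier by 5 hours 52 minutes.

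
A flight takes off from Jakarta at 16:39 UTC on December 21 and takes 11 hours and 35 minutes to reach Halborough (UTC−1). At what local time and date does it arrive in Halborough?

03:14 on December 22

Departure is given in UTC: 16:39 on Dec 21.
Add 11 hours and 35 minutes → 04:14 UTC (Dec 22).
Halborough is UTC−1:00: 04:14 − 1:00 = 03:14 on Dec 22.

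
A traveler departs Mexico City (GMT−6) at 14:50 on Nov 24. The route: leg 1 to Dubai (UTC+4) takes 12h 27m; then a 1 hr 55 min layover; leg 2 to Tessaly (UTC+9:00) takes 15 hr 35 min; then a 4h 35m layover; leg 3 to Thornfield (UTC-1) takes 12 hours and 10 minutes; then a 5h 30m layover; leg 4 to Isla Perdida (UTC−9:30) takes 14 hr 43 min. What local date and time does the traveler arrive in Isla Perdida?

Convert departure to UTC: 14:50 + 6:00 = 20:50 UTC on Nov 24.
Add 12 hours and 27 minutes leg 1 → 09:17 UTC (Nov 25).
Add 1 hour 55 minutes layover in Dubai → 11:12 UTC.
Add 15 hours 35 minutes leg 2 → 02:47 UTC (Nov 26).
Add 4 hours 35 minutes layover in Tessaly → 07:22 UTC.
Add 12 hours and 10 minutes leg 3 → 19:32 UTC.
Add 5 hours 30 minutes layover in Thornfield → 01:02 UTC (Nov 27).
Add 14 hours and 43 minutes leg 4 → 15:45 UTC.
Isla Perdida is UTC−9:30, so local arrival = 15:45 − 9:30 = 06:15 on Nov 27.

06:15 on Nov 27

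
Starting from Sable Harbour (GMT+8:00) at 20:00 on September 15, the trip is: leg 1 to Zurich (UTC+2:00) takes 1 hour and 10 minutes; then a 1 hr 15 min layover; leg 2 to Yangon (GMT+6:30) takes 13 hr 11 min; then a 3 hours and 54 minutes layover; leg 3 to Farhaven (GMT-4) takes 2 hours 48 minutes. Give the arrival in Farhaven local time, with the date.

06:18 on Sep 16

Convert departure to UTC: 20:00 − 8:00 = 12:00 UTC on Sep 15.
Add 1 hour and 10 minutes leg 1 → 13:10 UTC.
Add 1 hour 15 minutes layover in Zurich → 14:25 UTC.
Add 13 hours 11 minutes leg 2 → 03:36 UTC (Sep 16).
Add 3 hours 54 minutes layover in Yangon → 07:30 UTC.
Add 2 hours 48 minutes leg 3 → 10:18 UTC.
Farhaven is UTC−4:00, so local arrival = 10:18 − 4:00 = 06:18 on Sep 16.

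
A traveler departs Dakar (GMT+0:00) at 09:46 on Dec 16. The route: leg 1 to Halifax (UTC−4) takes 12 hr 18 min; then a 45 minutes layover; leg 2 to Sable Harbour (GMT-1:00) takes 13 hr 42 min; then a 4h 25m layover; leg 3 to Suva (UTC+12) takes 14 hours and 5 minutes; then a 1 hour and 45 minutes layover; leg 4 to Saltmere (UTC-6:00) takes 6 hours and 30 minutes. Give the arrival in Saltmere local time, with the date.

09:16 on Dec 18

Dakar is at UTC+0, so departure is already 09:46 UTC on Dec 16.
Add 12 hours and 18 minutes leg 1 → 22:04 UTC.
Add 45 minutes layover in Halifax → 22:49 UTC.
Add 13 hours and 42 minutes leg 2 → 12:31 UTC (Dec 17).
Add 4 hours 25 minutes layover in Sable Harbour → 16:56 UTC.
Add 14 hours and 5 minutes leg 3 → 07:01 UTC (Dec 18).
Add 1 hour 45 minutes layover in Suva → 08:46 UTC.
Add 6 hours and 30 minutes leg 4 → 15:16 UTC.
Saltmere is UTC−6:00, so local arrival = 15:16 − 6:00 = 09:16 on Dec 18.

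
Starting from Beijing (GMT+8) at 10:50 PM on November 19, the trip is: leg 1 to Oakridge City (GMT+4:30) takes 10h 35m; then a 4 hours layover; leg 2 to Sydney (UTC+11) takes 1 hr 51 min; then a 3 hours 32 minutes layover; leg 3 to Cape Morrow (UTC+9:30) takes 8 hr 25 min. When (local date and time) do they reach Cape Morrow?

4:43 AM on November 21

Convert departure to UTC: 10:50 PM − 8:00 = 2:50 PM UTC on Nov 19.
Add 10 hours 35 minutes leg 1 → 1:25 AM UTC (Nov 20).
Add 4 hours layover in Oakridge City → 5:25 AM UTC.
Add 1 hour 51 minutes leg 2 → 7:16 AM UTC.
Add 3 hours and 32 minutes layover in Sydney → 10:48 AM UTC.
Add 8 hours 25 minutes leg 3 → 7:13 PM UTC.
Cape Morrow is UTC+9:30, so local arrival = 7:13 PM + 9:30 = 4:43 AM on Nov 21.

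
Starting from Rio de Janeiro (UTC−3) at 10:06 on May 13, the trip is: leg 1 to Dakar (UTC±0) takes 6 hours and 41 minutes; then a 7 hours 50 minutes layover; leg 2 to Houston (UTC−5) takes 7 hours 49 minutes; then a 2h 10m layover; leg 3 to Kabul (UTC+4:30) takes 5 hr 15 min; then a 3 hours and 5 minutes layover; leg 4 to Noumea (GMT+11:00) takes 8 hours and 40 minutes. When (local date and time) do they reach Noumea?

Convert departure to UTC: 10:06 + 3:00 = 13:06 UTC on May 13.
Add 6 hours and 41 minutes leg 1 → 19:47 UTC.
Add 7 hours and 50 minutes layover in Dakar → 03:37 UTC (May 14).
Add 7 hours and 49 minutes leg 2 → 11:26 UTC.
Add 2 hours 10 minutes layover in Houston → 13:36 UTC.
Add 5 hours 15 minutes leg 3 → 18:51 UTC.
Add 3 hours and 5 minutes layover in Kabul → 21:56 UTC.
Add 8 hours and 40 minutes leg 4 → 06:36 UTC (May 15).
Noumea is UTC+11:00, so local arrival = 06:36 + 11:00 = 17:36 on May 15.

17:36 on May 15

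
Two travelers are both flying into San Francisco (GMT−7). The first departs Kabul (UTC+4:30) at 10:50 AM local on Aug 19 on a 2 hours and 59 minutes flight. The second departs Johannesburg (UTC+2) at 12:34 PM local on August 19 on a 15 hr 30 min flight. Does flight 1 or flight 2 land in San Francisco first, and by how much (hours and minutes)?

the first, by 16 hours 45 minutes

Flight 1 in UTC: 10:50 AM − 4:30 = 6:20 AM on Aug 19.
+2 hours 59 minutes → arrive 9:19 AM UTC on Aug 19.
Flight 2 in UTC: 12:34 PM − 2:00 = 10:34 AM on Aug 19.
+15 hours and 30 minutes → arrive 2:04 AM UTC on Aug 20.
Flight 1 lands earlier by 16 hours 45 minutes.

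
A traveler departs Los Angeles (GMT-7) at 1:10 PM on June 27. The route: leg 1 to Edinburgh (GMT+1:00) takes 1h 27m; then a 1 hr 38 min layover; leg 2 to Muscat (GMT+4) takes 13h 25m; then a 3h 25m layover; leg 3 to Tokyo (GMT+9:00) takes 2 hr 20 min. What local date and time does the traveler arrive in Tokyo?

3:25 AM on June 29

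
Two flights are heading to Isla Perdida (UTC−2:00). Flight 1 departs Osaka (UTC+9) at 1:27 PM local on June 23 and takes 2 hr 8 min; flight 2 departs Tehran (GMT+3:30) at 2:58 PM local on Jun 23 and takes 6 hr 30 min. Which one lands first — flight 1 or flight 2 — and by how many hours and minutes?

Flight 1 in UTC: 1:27 PM − 9:00 = 4:27 AM on Jun 23.
+2 hours 8 minutes → arrive 6:35 AM UTC on Jun 23.
Flight 2 in UTC: 2:58 PM − 3:30 = 11:28 AM on Jun 23.
+6 hours and 30 minutes → arrive 5:58 PM UTC on Jun 23.
Flight 1 lands earlier by 11 hours 23 minutes.

the first, by 11 hours 23 minutes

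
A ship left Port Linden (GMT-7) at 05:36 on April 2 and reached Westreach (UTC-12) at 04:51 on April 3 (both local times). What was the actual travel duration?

Departure in UTC: 05:36 + 7:00 = 12:36 on Apr 2.
Arrival in UTC: 04:51 + 12:00 = 16:51 on Apr 3.
Elapsed = 16:51 − 12:36 (+1 day) = 28 hours 15 minutes.

28 hours 15 minutes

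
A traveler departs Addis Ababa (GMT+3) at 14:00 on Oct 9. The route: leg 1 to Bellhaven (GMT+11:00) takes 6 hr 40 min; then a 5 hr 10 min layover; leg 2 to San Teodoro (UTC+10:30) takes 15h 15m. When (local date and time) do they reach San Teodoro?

00:35 on Oct 11

Convert departure to UTC: 14:00 − 3:00 = 11:00 UTC on Oct 9.
Add 6 hours and 40 minutes leg 1 → 17:40 UTC.
Add 5 hours 10 minutes layover in Bellhaven → 22:50 UTC.
Add 15 hours and 15 minutes leg 2 → 14:05 UTC (Oct 10).
San Teodoro is UTC+10:30, so local arrival = 14:05 + 10:30 = 00:35 on Oct 11.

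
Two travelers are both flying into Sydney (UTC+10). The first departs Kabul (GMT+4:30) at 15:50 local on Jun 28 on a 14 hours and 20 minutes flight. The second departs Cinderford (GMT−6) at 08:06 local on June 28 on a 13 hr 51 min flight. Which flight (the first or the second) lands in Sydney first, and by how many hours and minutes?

the first, by 2 hours 17 minutes

Flight 1 in UTC: 15:50 − 4:30 = 11:20 on Jun 28.
+14 hours and 20 minutes → arrive 01:40 UTC on Jun 29.
Flight 2 in UTC: 08:06 + 6:00 = 14:06 on Jun 28.
+13 hours and 51 minutes → arrive 03:57 UTC on Jun 29.
Flight 1 lands earlier by 2 hours 17 minutes.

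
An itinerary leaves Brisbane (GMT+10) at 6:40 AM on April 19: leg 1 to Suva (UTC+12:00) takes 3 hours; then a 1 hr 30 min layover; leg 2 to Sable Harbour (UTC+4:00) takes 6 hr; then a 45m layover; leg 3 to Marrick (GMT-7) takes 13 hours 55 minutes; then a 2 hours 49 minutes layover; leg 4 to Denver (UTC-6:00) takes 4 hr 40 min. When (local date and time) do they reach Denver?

Convert departure to UTC: 6:40 AM − 10:00 = 8:40 PM UTC on Apr 18.
Add 3 hours leg 1 → 11:40 PM UTC.
Add 1 hour 30 minutes layover in Suva → 1:10 AM UTC (Apr 19).
Add 6 hours leg 2 → 7:10 AM UTC.
Add 45 minutes layover in Sable Harbour → 7:55 AM UTC.
Add 13 hours 55 minutes leg 3 → 9:50 PM UTC.
Add 2 hours 49 minutes layover in Marrick → 12:39 AM UTC (Apr 20).
Add 4 hours and 40 minutes leg 4 → 5:19 AM UTC.
Denver is UTC−6:00, so local arrival = 5:19 AM − 6:00 = 11:19 PM on Apr 19.

11:19 PM on Apr 19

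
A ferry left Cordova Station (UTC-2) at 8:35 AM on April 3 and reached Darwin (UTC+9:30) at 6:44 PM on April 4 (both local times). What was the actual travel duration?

22 hours 39 minutes

Departure in UTC: 8:35 AM + 2:00 = 10:35 AM on Apr 3.
Arrival in UTC: 6:44 PM − 9:30 = 9:14 AM on Apr 4.
Elapsed = 9:14 AM − 10:35 AM (+1 day) = 22 hours 39 minutes.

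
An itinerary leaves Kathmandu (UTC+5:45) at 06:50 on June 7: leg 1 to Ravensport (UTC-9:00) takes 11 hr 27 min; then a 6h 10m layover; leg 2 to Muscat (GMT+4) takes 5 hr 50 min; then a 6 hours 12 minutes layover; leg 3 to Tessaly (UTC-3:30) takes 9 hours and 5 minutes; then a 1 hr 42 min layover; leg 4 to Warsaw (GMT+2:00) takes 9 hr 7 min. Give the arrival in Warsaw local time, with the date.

Convert departure to UTC: 06:50 − 5:45 = 01:05 UTC on Jun 7.
Add 11 hours and 27 minutes leg 1 → 12:32 UTC.
Add 6 hours 10 minutes layover in Ravensport → 18:42 UTC.
Add 5 hours and 50 minutes leg 2 → 00:32 UTC (Jun 8).
Add 6 hours and 12 minutes layover in Muscat → 06:44 UTC.
Add 9 hours 5 minutes leg 3 → 15:49 UTC.
Add 1 hour and 42 minutes layover in Tessaly → 17:31 UTC.
Add 9 hours 7 minutes leg 4 → 02:38 UTC (Jun 9).
Warsaw is UTC+2:00, so local arrival = 02:38 + 2:00 = 04:38 on Jun 9.

04:38 on June 9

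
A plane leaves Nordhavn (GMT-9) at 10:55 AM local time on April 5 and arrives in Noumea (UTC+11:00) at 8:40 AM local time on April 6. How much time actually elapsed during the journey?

1 hour 45 minutes

Departure in UTC: 10:55 AM + 9:00 = 7:55 PM on Apr 5.
Arrival in UTC: 8:40 AM − 11:00 = 9:40 PM on Apr 5.
Elapsed = 9:40 PM − 7:55 PM = 1 hour 45 minutes.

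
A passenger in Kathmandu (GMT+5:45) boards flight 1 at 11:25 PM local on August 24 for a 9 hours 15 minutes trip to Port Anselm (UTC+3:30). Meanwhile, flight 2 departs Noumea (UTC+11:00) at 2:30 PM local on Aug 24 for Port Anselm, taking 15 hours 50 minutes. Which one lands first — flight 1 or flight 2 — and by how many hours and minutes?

the second, by 7 hours 35 minutes

Flight 1 in UTC: 11:25 PM − 5:45 = 5:40 PM on Aug 24.
+9 hours and 15 minutes → arrive 2:55 AM UTC on Aug 25.
Flight 2 in UTC: 2:30 PM − 11:00 = 3:30 AM on Aug 24.
+15 hours and 50 minutes → arrive 7:20 PM UTC on Aug 24.
Flight 2 lands earlier by 7 hours 35 minutes.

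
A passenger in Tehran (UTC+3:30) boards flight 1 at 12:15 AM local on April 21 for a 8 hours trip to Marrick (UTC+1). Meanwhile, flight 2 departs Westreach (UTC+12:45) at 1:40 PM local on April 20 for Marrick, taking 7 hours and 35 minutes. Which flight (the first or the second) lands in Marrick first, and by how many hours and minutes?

Flight 1 in UTC: 12:15 AM − 3:30 = 8:45 PM on Apr 20.
+8 hours → arrive 4:45 AM UTC on Apr 21.
Flight 2 in UTC: 1:40 PM − 12:45 = 12:55 AM on Apr 20.
+7 hours and 35 minutes → arrive 8:30 AM UTC on Apr 20.
Flight 2 lands earlier by 20 hours 15 minutes.

the second, by 20 hours 15 minutes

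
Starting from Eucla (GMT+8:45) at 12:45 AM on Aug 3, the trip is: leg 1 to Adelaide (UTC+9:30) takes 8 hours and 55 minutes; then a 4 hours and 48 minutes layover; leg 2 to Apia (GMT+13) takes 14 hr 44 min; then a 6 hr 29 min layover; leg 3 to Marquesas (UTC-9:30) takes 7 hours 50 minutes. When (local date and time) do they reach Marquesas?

1:16 AM on August 4

Convert departure to UTC: 12:45 AM − 8:45 = 4:00 PM UTC on Aug 2.
Add 8 hours 55 minutes leg 1 → 12:55 AM UTC (Aug 3).
Add 4 hours 48 minutes layover in Adelaide → 5:43 AM UTC.
Add 14 hours 44 minutes leg 2 → 8:27 PM UTC.
Add 6 hours 29 minutes layover in Apia → 2:56 AM UTC (Aug 4).
Add 7 hours 50 minutes leg 3 → 10:46 AM UTC.
Marquesas is UTC−9:30, so local arrival = 10:46 AM − 9:30 = 1:16 AM on Aug 4.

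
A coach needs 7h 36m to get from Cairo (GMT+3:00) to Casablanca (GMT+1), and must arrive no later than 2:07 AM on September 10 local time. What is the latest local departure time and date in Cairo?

8:31 PM on Sep 9

Target arrival in UTC: 2:07 AM − 1:00 = 1:07 AM on Sep 10.
Subtract 7 hours 36 minutes → departure 5:31 PM UTC on Sep 9.
Cairo is UTC+3:00: 5:31 PM + 3:00 = 8:31 PM on Sep 9.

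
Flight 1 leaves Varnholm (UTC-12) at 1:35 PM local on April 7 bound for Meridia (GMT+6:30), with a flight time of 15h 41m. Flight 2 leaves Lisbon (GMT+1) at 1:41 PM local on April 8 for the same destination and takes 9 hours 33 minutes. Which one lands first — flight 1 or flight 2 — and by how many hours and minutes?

Flight 1 in UTC: 1:35 PM + 12:00 = 1:35 AM on Apr 8.
+15 hours and 41 minutes → arrive 5:16 PM UTC on Apr 8.
Flight 2 in UTC: 1:41 PM − 1:00 = 12:41 PM on Apr 8.
+9 hours and 33 minutes → arrive 10:14 PM UTC on Apr 8.
Flight 1 lands earlier by 4 hours 58 minutes.

the first, by 4 hours 58 minutes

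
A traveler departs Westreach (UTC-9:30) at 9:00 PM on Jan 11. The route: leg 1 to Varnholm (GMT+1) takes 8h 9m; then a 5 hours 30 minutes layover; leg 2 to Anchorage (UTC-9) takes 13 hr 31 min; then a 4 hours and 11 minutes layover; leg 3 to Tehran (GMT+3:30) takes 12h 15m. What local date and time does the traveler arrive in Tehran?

5:36 AM on January 14

Convert departure to UTC: 9:00 PM + 9:30 = 6:30 AM UTC on Jan 12.
Add 8 hours 9 minutes leg 1 → 2:39 PM UTC.
Add 5 hours and 30 minutes layover in Varnholm → 8:09 PM UTC.
Add 13 hours and 31 minutes leg 2 → 9:40 AM UTC (Jan 13).
Add 4 hours 11 minutes layover in Anchorage → 1:51 PM UTC.
Add 12 hours 15 minutes leg 3 → 2:06 AM UTC (Jan 14).
Tehran is UTC+3:30, so local arrival = 2:06 AM + 3:30 = 5:36 AM on Jan 14.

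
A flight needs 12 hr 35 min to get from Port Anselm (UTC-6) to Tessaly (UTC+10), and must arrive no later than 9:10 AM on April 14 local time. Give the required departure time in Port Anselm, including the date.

4:35 AM on April 13

Target arrival in UTC: 9:10 AM − 10:00 = 11:10 PM on Apr 13.
Subtract 12 hours 35 minutes → departure 10:35 AM UTC on Apr 13.
Port Anselm is UTC−6:00: 10:35 AM − 6:00 = 4:35 AM on Apr 13.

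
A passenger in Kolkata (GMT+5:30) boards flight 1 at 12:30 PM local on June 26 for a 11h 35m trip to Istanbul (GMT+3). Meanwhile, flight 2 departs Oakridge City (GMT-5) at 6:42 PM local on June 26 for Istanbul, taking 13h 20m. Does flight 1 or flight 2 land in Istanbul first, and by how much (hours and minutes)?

Flight 1 in UTC: 12:30 PM − 5:30 = 7:00 AM on Jun 26.
+11 hours 35 minutes → arrive 6:35 PM UTC on Jun 26.
Flight 2 in UTC: 6:42 PM + 5:00 = 11:42 PM on Jun 26.
+13 hours 20 minutes → arrive 1:02 PM UTC on Jun 27.
Flight 1 lands earlier by 18 hours 27 minutes.

the first, by 18 hours 27 minutes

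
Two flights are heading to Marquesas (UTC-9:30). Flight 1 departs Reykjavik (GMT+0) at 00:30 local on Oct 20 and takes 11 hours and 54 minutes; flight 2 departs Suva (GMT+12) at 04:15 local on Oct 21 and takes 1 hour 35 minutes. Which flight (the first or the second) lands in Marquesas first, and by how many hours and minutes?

the first, by 5 hours 26 minutes

Flight 1 departs at 00:30 UTC (Oct 20).
+11 hours and 54 minutes → arrive 12:24 UTC on Oct 20.
Flight 2 in UTC: 04:15 − 12:00 = 16:15 on Oct 20.
+1 hour and 35 minutes → arrive 17:50 UTC on Oct 20.
Flight 1 lands earlier by 5 hours 26 minutes.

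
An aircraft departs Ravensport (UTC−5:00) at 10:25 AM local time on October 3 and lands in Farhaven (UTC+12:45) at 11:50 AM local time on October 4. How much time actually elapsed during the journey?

Departure in UTC: 10:25 AM + 5:00 = 3:25 PM on Oct 3.
Arrival in UTC: 11:50 AM − 12:45 = 11:05 PM on Oct 3.
Elapsed = 11:05 PM − 3:25 PM = 7 hours 40 minutes.

7 hours 40 minutes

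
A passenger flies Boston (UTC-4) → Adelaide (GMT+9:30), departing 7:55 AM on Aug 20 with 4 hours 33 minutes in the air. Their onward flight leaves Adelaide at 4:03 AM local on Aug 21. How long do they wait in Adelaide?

2 hours 5 minutes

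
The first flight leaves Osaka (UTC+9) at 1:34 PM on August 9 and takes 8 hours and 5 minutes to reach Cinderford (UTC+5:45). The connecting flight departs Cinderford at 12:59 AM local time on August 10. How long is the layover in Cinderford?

Convert departure to UTC: 1:34 PM − 9:00 = 4:34 AM UTC on Aug 9.
Add 8 hours and 5 minutes flight time → 12:39 PM UTC.
Cinderford is UTC+5:45, so local arrival = 12:39 PM + 5:45 = 6:24 PM on Aug 9.
Layover = 12:59 AM − 6:24 PM (+1 day) = 6 hours 35 minutes.

6 hours 35 minutes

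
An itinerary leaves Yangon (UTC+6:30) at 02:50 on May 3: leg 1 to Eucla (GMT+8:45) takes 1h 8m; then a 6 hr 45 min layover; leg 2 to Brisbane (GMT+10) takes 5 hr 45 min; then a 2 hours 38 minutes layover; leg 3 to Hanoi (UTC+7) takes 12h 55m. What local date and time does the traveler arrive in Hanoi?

Convert departure to UTC: 02:50 − 6:30 = 20:20 UTC on May 2.
Add 1 hour 8 minutes leg 1 → 21:28 UTC.
Add 6 hours 45 minutes layover in Eucla → 04:13 UTC (May 3).
Add 5 hours and 45 minutes leg 2 → 09:58 UTC.
Add 2 hours 38 minutes layover in Brisbane → 12:36 UTC.
Add 12 hours 55 minutes leg 3 → 01:31 UTC (May 4).
Hanoi is UTC+7:00, so local arrival = 01:31 + 7:00 = 08:31 on May 4.

08:31 on May 4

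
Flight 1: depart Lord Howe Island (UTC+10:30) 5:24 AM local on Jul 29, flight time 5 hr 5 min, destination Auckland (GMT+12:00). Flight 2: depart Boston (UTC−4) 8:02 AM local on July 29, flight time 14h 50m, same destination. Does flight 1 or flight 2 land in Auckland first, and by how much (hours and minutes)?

the first, by 26 hours 53 minutes

Flight 1 in UTC: 5:24 AM − 10:30 = 6:54 PM on Jul 28.
+5 hours and 5 minutes → arrive 11:59 PM UTC on Jul 28.
Flight 2 in UTC: 8:02 AM + 4:00 = 12:02 PM on Jul 29.
+14 hours and 50 minutes → arrive 2:52 AM UTC on Jul 30.
Flight 1 lands earlier by 26 hours 53 minutes.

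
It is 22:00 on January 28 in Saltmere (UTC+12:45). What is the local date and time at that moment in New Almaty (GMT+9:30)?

18:45 on Jan 28

In UTC: 22:00 − 12:45 = 09:15 on Jan 28.
New Almaty is UTC+9:30: 09:15 + 9:30 = 18:45 on Jan 28.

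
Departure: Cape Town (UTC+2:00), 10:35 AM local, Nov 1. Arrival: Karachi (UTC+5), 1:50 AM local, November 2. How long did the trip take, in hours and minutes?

Departure in UTC: 10:35 AM − 2:00 = 8:35 AM on Nov 1.
Arrival in UTC: 1:50 AM − 5:00 = 8:50 PM on Nov 1.
Elapsed = 8:50 PM − 8:35 AM = 12 hours 15 minutes.

12 hours 15 minutes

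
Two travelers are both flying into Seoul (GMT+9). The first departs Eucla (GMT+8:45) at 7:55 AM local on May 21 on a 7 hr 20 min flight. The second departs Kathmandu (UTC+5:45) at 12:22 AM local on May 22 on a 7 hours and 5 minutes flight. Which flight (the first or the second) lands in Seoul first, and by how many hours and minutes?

the first, by 19 hours 12 minutes

Flight 1 in UTC: 7:55 AM − 8:45 = 11:10 PM on May 20.
+7 hours and 20 minutes → arrive 6:30 AM UTC on May 21.
Flight 2 in UTC: 12:22 AM − 5:45 = 6:37 PM on May 21.
+7 hours and 5 minutes → arrive 1:42 AM UTC on May 22.
Flight 1 lands earlier by 19 hours 12 minutes.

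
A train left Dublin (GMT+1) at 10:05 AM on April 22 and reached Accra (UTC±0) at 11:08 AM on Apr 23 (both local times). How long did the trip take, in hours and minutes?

26 hours 3 minutes

Accra is 1:00 behind Dublin.
Clock-face elapsed time (ignoring zones) is 25 hours 3 minutes.
Actual elapsed = 25 hours 3 minutes + 1:00 = 26 hours 3 minutes.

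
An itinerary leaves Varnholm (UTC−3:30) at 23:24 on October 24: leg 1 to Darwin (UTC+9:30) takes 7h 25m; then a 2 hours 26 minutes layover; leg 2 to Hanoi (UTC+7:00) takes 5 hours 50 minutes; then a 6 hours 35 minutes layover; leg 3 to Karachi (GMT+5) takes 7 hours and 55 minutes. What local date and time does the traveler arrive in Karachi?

14:05 on Oct 26

Convert departure to UTC: 23:24 + 3:30 = 02:54 UTC on Oct 25.
Add 7 hours 25 minutes leg 1 → 10:19 UTC.
Add 2 hours and 26 minutes layover in Darwin → 12:45 UTC.
Add 5 hours 50 minutes leg 2 → 18:35 UTC.
Add 6 hours and 35 minutes layover in Hanoi → 01:10 UTC (Oct 26).
Add 7 hours 55 minutes leg 3 → 09:05 UTC.
Karachi is UTC+5:00, so local arrival = 09:05 + 5:00 = 14:05 on Oct 26.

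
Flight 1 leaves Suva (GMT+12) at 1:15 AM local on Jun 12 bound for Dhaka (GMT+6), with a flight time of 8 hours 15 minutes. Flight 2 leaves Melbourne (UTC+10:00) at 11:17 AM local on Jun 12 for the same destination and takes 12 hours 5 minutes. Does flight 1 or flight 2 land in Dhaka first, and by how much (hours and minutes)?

the first, by 15 hours 52 minutes

Flight 1 in UTC: 1:15 AM − 12:00 = 1:15 PM on Jun 11.
+8 hours 15 minutes → arrive 9:30 PM UTC on Jun 11.
Flight 2 in UTC: 11:17 AM − 10:00 = 1:17 AM on Jun 12.
+12 hours and 5 minutes → arrive 1:22 PM UTC on Jun 12.
Flight 1 lands earlier by 15 hours 52 minutes.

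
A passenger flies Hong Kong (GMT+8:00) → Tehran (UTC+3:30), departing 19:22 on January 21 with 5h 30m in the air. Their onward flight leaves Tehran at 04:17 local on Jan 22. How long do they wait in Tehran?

Convert departure to UTC: 19:22 − 8:00 = 11:22 UTC on Jan 21.
Add 5 hours and 30 minutes flight time → 16:52 UTC.
Tehran is UTC+3:30, so local arrival = 16:52 + 3:30 = 20:22 on Jan 21.
Layover = 04:17 − 20:22 (+1 day) = 7 hours 55 minutes.

7 hours 55 minutes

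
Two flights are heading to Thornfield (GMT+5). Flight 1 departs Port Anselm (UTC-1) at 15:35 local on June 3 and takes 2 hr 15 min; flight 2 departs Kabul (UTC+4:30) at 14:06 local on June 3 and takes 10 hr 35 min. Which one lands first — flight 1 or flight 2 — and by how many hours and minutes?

Flight 1 in UTC: 15:35 + 1:00 = 16:35 on Jun 3.
+2 hours 15 minutes → arrive 18:50 UTC on Jun 3.
Flight 2 in UTC: 14:06 − 4:30 = 09:36 on Jun 3.
+10 hours 35 minutes → arrive 20:11 UTC on Jun 3.
Flight 1 lands earlier by 1 hour 21 minutes.

the first, by 1 hour 21 minutes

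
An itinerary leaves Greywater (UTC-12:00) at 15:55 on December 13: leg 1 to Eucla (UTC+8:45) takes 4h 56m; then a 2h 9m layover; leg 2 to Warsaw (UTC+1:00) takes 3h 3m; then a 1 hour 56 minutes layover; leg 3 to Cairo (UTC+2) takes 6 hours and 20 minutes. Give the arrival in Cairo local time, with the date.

Convert departure to UTC: 15:55 + 12:00 = 03:55 UTC on Dec 14.
Add 4 hours 56 minutes leg 1 → 08:51 UTC.
Add 2 hours 9 minutes layover in Eucla → 11:00 UTC.
Add 3 hours and 3 minutes leg 2 → 14:03 UTC.
Add 1 hour 56 minutes layover in Warsaw → 15:59 UTC.
Add 6 hours and 20 minutes leg 3 → 22:19 UTC.
Cairo is UTC+2:00, so local arrival = 22:19 + 2:00 = 00:19 on Dec 15.

00:19 on Dec 15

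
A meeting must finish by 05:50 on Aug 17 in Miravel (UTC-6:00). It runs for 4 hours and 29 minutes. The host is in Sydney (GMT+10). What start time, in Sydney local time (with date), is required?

17:21 on August 17

Target end time in UTC: 05:50 + 6:00 = 11:50 on Aug 17.
Subtract 4 hours and 29 minutes → start 07:21 UTC on Aug 17.
Sydney is UTC+10:00: 07:21 + 10:00 = 17:21 on Aug 17.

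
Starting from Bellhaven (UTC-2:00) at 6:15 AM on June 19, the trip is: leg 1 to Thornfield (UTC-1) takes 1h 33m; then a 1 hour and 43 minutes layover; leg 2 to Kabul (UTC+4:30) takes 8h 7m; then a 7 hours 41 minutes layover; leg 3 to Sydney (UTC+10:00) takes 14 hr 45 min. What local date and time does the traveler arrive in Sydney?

4:04 AM on June 21

Convert departure to UTC: 6:15 AM + 2:00 = 8:15 AM UTC on Jun 19.
Add 1 hour 33 minutes leg 1 → 9:48 AM UTC.
Add 1 hour and 43 minutes layover in Thornfield → 11:31 AM UTC.
Add 8 hours and 7 minutes leg 2 → 7:38 PM UTC.
Add 7 hours and 41 minutes layover in Kabul → 3:19 AM UTC (Jun 20).
Add 14 hours and 45 minutes leg 3 → 6:04 PM UTC.
Sydney is UTC+10:00, so local arrival = 6:04 PM + 10:00 = 4:04 AM on Jun 21.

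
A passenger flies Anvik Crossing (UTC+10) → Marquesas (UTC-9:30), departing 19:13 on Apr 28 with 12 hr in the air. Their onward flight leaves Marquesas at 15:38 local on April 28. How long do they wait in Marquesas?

Convert departure to UTC: 19:13 − 10:00 = 09:13 UTC on Apr 28.
Add 12 hours flight time → 21:13 UTC.
Marquesas is UTC−9:30, so local arrival = 21:13 − 9:30 = 11:43 on Apr 28.
Layover = 15:38 − 11:43 = 3 hours 55 minutes.

3 hours 55 minutes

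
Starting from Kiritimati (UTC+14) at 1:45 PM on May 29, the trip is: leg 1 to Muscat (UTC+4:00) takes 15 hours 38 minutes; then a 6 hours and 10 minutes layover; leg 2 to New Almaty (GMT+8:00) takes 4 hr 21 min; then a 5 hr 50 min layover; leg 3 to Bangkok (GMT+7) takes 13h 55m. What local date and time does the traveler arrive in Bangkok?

4:39 AM on May 31

Convert departure to UTC: 1:45 PM − 14:00 = 11:45 PM UTC on May 28.
Add 15 hours and 38 minutes leg 1 → 3:23 PM UTC (May 29).
Add 6 hours 10 minutes layover in Muscat → 9:33 PM UTC.
Add 4 hours and 21 minutes leg 2 → 1:54 AM UTC (May 30).
Add 5 hours 50 minutes layover in New Almaty → 7:44 AM UTC.
Add 13 hours and 55 minutes leg 3 → 9:39 PM UTC.
Bangkok is UTC+7:00, so local arrival = 9:39 PM + 7:00 = 4:39 AM on May 31.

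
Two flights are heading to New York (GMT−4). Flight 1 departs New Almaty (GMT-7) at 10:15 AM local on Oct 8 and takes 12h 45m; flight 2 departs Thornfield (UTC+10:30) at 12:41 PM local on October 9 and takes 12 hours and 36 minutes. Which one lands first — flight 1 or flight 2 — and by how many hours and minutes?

the first, by 8 hours 47 minutes

Flight 1 in UTC: 10:15 AM + 7:00 = 5:15 PM on Oct 8.
+12 hours and 45 minutes → arrive 6:00 AM UTC on Oct 9.
Flight 2 in UTC: 12:41 PM − 10:30 = 2:11 AM on Oct 9.
+12 hours 36 minutes → arrive 2:47 PM UTC on Oct 9.
Flight 1 lands earlier by 8 hours 47 minutes.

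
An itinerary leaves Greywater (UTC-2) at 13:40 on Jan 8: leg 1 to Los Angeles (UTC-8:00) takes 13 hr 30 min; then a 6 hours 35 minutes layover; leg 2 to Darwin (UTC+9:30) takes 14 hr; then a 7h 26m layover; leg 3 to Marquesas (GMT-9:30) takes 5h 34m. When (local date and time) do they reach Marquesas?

Convert departure to UTC: 13:40 + 2:00 = 15:40 UTC on Jan 8.
Add 13 hours and 30 minutes leg 1 → 05:10 UTC (Jan 9).
Add 6 hours 35 minutes layover in Los Angeles → 11:45 UTC.
Add 14 hours leg 2 → 01:45 UTC (Jan 10).
Add 7 hours 26 minutes layover in Darwin → 09:11 UTC.
Add 5 hours and 34 minutes leg 3 → 14:45 UTC.
Marquesas is UTC−9:30, so local arrival = 14:45 − 9:30 = 05:15 on Jan 10.

05:15 on January 10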